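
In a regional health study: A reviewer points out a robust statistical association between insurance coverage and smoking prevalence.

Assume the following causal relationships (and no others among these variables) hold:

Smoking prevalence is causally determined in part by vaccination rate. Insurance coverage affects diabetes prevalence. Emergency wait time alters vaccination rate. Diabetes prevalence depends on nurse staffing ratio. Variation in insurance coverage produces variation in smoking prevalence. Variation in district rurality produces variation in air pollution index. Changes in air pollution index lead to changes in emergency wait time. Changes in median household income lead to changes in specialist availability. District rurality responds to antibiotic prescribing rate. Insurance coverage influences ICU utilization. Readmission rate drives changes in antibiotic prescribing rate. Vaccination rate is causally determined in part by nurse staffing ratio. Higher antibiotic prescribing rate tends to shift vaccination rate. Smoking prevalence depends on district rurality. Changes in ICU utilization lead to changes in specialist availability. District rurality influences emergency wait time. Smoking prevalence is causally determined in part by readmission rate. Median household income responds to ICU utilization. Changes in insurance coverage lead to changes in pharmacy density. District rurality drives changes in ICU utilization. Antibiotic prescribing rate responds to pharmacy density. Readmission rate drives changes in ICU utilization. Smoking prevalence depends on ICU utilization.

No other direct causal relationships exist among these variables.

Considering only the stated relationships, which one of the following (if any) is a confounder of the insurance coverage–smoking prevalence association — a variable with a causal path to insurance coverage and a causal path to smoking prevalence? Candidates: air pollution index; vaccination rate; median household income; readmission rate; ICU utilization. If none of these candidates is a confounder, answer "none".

none

None of the listed candidates has causal paths to both insurance coverage and smoking prevalence in the stated relationships, so none is a common cause.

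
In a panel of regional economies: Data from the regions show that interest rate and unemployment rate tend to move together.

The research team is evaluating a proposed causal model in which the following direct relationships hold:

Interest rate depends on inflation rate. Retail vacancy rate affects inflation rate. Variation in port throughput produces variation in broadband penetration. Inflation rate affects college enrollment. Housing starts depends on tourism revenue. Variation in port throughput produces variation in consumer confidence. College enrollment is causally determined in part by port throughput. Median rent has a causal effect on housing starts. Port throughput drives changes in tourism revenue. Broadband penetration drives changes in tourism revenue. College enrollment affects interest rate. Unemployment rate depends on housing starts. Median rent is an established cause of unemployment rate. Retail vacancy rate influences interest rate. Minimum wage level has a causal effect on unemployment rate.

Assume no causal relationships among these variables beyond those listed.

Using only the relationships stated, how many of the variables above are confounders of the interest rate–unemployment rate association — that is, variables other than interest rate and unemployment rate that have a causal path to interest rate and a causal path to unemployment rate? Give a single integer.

1

The common causes are: port throughput (to interest rate via port throughput → college enrollment → interest rate; to unemployment rate via port throughput → tourism revenue → housing starts → unemployment rate).
Every other variable lacks a causal path to at least one of interest rate and unemployment rate.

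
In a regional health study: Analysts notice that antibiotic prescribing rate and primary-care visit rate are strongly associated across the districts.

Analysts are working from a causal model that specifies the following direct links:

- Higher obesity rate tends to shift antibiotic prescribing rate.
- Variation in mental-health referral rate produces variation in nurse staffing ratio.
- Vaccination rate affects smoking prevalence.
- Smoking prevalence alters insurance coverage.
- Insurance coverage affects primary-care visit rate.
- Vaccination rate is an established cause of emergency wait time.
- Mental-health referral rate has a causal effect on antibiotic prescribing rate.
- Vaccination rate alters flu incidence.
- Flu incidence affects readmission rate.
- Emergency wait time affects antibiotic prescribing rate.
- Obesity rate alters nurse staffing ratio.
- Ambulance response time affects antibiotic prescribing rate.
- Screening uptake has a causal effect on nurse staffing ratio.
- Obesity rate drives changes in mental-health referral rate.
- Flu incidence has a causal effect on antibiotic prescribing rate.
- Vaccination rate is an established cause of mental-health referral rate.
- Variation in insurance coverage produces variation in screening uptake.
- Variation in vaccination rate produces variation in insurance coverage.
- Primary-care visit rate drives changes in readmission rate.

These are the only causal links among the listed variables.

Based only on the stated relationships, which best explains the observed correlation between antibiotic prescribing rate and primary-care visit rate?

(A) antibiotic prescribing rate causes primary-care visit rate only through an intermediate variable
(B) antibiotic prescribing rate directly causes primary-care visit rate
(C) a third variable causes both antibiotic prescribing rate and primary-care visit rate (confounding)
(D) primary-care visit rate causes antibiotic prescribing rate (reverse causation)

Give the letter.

Vaccination rate causes antibiotic prescribing rate (vaccination rate → emergency wait time → antibiotic prescribing rate) and primary-care visit rate (vaccination rate → insurance coverage → primary-care visit rate) — a common cause creating the correlation.
There is no stated path from antibiotic prescribing rate to primary-care visit rate or from primary-care visit rate to antibiotic prescribing rate, so neither direct nor reverse causation applies.

C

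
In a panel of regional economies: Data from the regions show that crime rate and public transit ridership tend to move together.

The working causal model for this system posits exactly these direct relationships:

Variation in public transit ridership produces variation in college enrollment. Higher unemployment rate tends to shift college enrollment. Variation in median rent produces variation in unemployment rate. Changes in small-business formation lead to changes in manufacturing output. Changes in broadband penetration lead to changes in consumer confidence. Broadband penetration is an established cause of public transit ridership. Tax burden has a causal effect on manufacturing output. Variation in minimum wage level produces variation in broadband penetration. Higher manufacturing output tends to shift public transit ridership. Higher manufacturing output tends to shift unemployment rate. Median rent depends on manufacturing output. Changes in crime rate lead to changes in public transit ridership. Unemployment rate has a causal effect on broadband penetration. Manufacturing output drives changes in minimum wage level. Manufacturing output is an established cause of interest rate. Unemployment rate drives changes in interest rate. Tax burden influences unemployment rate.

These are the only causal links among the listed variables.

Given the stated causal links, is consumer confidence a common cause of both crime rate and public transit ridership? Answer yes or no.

Consumer confidence has no stated causal path to either crime rate or public transit ridership. A confounder must cause both variables, so consumer confidence does not qualify.

no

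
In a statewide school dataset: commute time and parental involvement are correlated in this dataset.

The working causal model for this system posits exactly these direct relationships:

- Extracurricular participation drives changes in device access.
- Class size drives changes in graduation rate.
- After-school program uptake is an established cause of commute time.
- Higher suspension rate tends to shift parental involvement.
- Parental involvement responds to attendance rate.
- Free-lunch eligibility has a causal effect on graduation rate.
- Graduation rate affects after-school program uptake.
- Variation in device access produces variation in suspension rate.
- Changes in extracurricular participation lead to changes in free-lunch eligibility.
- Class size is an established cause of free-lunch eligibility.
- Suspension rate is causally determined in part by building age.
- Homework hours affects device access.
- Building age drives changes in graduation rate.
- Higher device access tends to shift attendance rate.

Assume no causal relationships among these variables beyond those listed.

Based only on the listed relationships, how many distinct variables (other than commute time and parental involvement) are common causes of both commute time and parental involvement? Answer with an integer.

The common causes are: building age (to commute time via building age → graduation rate → after-school program uptake → commute time; to parental involvement via building age → suspension rate → parental involvement); extracurricular participation (to commute time via extracurricular participation → free-lunch eligibility → graduation rate → after-school program uptake → commute time; to parental involvement via extracurricular participation → device access → suspension rate → parental involvement).
Every other variable lacks a causal path to at least one of commute time and parental involvement.

2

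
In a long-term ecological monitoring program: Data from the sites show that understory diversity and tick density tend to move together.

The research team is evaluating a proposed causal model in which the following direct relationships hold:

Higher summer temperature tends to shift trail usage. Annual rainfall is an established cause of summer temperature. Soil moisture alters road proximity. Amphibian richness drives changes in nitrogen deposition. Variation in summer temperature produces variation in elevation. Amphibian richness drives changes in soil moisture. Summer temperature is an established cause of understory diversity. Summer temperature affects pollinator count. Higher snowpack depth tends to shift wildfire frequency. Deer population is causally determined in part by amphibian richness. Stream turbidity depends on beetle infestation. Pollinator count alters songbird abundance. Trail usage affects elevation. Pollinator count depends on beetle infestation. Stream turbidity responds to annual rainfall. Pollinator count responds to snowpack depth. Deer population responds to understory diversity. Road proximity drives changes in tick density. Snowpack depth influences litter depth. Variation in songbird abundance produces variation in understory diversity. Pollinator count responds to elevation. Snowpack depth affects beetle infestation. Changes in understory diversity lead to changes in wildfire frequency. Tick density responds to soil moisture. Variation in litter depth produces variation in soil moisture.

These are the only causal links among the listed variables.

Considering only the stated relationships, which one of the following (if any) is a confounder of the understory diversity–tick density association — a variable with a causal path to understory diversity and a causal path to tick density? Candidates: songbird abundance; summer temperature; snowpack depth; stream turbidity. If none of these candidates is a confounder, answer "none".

Snowpack depth causes understory diversity (snowpack depth → pollinator count → songbird abundance → understory diversity) and also causes tick density (snowpack depth → litter depth → soil moisture → tick density); it is a common cause of both.
Each of the other candidates lacks a causal path to at least one of understory diversity and tick density, so they do not confound the relationship.

snowpack depth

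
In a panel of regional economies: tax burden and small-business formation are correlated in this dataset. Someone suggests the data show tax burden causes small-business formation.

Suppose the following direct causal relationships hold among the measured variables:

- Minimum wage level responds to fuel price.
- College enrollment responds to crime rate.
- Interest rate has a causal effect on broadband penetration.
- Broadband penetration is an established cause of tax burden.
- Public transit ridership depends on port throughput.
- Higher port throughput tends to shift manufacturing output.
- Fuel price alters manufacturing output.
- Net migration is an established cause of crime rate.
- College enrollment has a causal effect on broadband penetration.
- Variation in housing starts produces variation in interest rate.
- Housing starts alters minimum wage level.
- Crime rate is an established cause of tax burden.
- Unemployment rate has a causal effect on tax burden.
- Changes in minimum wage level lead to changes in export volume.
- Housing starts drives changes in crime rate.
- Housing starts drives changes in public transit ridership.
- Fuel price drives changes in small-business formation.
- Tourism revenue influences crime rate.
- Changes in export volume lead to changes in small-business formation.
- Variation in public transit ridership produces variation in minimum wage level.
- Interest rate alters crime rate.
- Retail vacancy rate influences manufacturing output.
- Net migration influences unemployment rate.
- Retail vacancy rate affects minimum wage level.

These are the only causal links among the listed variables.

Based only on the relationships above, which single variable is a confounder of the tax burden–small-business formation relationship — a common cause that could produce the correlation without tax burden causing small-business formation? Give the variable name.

Housing starts has a causal path to tax burden (housing starts → crime rate → tax burden) and a separate causal path to small-business formation (housing starts → minimum wage level → export volume → small-business formation), so it is a common cause of both.
No stated relationship gives tax burden a causal route to small-business formation, so the correlation is explained by the shared upstream cause rather than a direct effect.

housing starts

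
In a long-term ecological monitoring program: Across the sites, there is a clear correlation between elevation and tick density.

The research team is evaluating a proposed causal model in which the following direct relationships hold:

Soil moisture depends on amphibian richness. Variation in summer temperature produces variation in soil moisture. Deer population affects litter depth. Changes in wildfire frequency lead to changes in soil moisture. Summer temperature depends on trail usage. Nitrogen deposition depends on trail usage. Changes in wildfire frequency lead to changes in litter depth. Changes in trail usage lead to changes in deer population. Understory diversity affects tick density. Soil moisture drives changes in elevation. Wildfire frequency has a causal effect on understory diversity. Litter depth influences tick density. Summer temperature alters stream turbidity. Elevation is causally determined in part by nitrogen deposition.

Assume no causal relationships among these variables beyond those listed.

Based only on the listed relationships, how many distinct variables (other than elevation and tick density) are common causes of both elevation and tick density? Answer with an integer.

The common causes are: trail usage (to elevation via trail usage → nitrogen deposition → elevation; to tick density via trail usage → deer population → litter depth → tick density); wildfire frequency (to elevation via wildfire frequency → soil moisture → elevation; to tick density via wildfire frequency → understory diversity → tick density).
Every other variable lacks a causal path to at least one of elevation and tick density.

2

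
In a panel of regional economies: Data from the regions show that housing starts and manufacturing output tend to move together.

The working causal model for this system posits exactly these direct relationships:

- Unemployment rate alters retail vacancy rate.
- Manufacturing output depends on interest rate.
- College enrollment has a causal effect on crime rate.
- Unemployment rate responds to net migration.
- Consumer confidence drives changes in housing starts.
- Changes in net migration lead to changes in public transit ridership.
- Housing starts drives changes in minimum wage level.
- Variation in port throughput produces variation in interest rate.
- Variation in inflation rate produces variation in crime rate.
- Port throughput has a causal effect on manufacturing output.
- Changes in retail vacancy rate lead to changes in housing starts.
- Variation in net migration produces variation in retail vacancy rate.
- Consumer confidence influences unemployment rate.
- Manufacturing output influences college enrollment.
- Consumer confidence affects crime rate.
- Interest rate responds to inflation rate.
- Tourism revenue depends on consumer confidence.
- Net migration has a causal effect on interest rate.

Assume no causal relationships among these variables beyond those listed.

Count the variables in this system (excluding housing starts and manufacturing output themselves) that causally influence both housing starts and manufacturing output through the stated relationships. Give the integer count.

The common causes are: net migration (to housing starts via net migration → retail vacancy rate → housing starts; to manufacturing output via net migration → interest rate → manufacturing output).
Every other variable lacks a causal path to at least one of housing starts and manufacturing output.

1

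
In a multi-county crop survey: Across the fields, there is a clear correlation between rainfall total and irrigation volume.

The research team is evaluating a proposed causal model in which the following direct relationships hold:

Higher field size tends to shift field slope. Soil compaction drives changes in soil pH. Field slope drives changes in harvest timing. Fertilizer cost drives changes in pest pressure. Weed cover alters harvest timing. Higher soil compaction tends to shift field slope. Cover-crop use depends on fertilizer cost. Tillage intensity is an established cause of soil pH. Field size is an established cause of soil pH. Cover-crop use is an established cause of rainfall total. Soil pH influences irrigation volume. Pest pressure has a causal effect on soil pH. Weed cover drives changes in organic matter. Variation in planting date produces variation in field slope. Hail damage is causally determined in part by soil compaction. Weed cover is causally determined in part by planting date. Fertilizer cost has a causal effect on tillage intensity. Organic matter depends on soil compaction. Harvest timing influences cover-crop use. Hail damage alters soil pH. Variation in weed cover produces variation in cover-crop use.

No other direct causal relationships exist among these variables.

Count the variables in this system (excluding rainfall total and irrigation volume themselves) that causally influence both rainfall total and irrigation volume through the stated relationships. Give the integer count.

3

The common causes are: fertilizer cost (to rainfall total via fertilizer cost → cover-crop use → rainfall total; to irrigation volume via fertilizer cost → pest pressure → soil pH → irrigation volume); field size (to rainfall total via field size → field slope → harvest timing → cover-crop use → rainfall total; to irrigation volume via field size → soil pH → irrigation volume); soil compaction (to rainfall total via soil compaction → field slope → harvest timing → cover-crop use → rainfall total; to irrigation volume via soil compaction → soil pH → irrigation volume).
Every other variable lacks a causal path to at least one of rainfall total and irrigation volume.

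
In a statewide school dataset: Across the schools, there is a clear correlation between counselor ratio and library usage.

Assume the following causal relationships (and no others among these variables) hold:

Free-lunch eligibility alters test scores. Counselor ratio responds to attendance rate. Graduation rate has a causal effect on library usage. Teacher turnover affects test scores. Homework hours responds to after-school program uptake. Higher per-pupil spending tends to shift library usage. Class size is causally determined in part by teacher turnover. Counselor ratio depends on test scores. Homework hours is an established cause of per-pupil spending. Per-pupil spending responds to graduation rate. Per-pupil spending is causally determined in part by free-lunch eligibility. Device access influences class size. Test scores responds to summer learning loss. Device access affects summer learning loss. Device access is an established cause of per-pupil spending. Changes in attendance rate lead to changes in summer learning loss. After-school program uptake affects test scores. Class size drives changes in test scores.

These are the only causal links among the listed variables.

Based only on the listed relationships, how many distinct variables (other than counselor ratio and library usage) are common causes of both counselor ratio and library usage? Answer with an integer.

3

The common causes are: after-school program uptake (to counselor ratio via after-school program uptake → test scores → counselor ratio; to library usage via after-school program uptake → homework hours → per-pupil spending → library usage); device access (to counselor ratio via device access → class size → test scores → counselor ratio; to library usage via device access → per-pupil spending → library usage); free-lunch eligibility (to counselor ratio via free-lunch eligibility → test scores → counselor ratio; to library usage via free-lunch eligibility → per-pupil spending → library usage).
Every other variable lacks a causal path to at least one of counselor ratio and library usage.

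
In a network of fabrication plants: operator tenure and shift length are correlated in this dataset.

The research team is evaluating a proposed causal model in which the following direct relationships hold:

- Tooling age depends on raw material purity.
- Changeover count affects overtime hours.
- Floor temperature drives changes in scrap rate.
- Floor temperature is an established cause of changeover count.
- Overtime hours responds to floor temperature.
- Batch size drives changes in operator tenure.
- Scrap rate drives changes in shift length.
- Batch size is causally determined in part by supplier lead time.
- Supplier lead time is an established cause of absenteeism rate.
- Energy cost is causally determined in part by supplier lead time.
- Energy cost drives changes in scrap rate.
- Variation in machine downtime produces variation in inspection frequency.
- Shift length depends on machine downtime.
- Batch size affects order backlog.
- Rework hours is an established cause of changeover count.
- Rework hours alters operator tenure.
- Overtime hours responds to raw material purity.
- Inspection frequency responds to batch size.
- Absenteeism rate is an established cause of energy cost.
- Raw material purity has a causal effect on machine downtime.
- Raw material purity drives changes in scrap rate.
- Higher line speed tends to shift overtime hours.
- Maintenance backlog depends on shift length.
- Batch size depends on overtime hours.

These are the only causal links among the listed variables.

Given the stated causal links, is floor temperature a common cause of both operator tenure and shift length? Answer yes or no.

yes

Floor temperature has a causal path to operator tenure (floor temperature → overtime hours → batch size → operator tenure) and to shift length (floor temperature → scrap rate → shift length), so it is a common cause of both — a confounder.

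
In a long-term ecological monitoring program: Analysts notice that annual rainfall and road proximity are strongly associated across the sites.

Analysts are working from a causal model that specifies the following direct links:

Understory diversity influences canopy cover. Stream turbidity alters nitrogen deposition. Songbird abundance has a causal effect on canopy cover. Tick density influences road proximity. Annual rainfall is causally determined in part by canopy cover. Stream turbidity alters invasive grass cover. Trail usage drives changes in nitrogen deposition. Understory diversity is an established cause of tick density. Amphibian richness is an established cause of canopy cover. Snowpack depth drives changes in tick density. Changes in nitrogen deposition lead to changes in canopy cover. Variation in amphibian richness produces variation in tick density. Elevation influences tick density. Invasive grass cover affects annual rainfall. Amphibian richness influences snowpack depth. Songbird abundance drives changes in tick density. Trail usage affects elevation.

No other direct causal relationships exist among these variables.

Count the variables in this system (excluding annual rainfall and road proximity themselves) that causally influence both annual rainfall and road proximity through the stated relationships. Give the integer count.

The common causes are: amphibian richness (to annual rainfall via amphibian richness → canopy cover → annual rainfall; to road proximity via amphibian richness → tick density → road proximity); songbird abundance (to annual rainfall via songbird abundance → canopy cover → annual rainfall; to road proximity via songbird abundance → tick density → road proximity); trail usage (to annual rainfall via trail usage → nitrogen deposition → canopy cover → annual rainfall; to road proximity via trail usage → elevation → tick density → road proximity); understory diversity (to annual rainfall via understory diversity → canopy cover → annual rainfall; to road proximity via understory diversity → tick density → road proximity).
Every other variable lacks a causal path to at least one of annual rainfall and road proximity.

4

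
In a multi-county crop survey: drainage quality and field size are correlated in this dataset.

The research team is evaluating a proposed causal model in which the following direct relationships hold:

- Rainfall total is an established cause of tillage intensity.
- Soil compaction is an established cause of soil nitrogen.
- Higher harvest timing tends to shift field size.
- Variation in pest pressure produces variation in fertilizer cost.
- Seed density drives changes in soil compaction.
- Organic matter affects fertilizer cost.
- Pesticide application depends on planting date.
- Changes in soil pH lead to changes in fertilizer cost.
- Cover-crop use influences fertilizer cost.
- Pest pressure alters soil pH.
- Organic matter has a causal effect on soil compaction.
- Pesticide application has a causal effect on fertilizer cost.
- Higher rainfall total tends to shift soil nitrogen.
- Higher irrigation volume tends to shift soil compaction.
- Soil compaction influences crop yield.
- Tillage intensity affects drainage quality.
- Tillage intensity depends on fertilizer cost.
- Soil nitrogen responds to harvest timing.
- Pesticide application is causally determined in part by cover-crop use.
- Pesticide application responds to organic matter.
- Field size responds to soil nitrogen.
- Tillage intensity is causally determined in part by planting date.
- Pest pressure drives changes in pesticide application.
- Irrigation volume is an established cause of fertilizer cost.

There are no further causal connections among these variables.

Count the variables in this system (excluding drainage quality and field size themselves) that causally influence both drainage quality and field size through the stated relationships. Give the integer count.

3

The common causes are: irrigation volume (to drainage quality via irrigation volume → fertilizer cost → tillage intensity → drainage quality; to field size via irrigation volume → soil compaction → soil nitrogen → field size); organic matter (to drainage quality via organic matter → fertilizer cost → tillage intensity → drainage quality; to field size via organic matter → soil compaction → soil nitrogen → field size); rainfall total (to drainage quality via rainfall total → tillage intensity → drainage quality; to field size via rainfall total → soil nitrogen → field size).
Every other variable lacks a causal path to at least one of drainage quality and field size.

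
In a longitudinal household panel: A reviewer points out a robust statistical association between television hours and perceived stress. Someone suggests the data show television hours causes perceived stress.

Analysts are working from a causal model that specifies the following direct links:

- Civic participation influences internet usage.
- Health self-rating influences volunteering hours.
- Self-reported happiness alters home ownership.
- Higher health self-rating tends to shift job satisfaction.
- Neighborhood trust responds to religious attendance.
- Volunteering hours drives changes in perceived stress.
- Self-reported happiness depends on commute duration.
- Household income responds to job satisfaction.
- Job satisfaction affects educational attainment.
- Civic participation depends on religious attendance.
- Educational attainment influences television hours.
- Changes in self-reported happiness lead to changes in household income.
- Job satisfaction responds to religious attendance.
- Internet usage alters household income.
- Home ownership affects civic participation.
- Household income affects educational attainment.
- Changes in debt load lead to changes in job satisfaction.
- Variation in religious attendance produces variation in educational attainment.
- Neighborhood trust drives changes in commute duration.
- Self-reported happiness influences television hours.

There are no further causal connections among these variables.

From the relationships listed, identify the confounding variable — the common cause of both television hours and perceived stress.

Health self-rating has a causal path to television hours (health self-rating → job satisfaction → educational attainment → television hours) and a separate causal path to perceived stress (health self-rating → volunteering hours → perceived stress), so it is a common cause of both.
No stated relationship gives television hours a causal route to perceived stress, so the correlation is explained by the shared upstream cause rather than a direct effect.

health self-rating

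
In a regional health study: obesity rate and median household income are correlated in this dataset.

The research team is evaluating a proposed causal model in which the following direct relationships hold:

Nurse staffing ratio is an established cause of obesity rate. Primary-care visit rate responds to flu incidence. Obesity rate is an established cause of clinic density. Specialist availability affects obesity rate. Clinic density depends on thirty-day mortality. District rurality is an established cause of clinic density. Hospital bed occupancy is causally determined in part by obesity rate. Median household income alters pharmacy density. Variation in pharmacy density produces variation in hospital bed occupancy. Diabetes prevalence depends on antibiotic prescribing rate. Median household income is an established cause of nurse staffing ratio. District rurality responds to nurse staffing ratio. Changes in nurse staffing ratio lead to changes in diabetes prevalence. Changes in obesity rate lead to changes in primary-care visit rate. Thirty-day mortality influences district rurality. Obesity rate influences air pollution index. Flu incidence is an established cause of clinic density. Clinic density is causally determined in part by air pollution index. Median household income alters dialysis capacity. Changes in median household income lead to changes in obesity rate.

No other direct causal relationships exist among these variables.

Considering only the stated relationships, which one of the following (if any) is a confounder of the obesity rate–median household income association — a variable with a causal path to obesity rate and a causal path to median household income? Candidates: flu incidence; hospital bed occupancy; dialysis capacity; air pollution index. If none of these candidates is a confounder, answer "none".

None of the listed candidates has causal paths to both obesity rate and median household income in the stated relationships, so none is a common cause.

none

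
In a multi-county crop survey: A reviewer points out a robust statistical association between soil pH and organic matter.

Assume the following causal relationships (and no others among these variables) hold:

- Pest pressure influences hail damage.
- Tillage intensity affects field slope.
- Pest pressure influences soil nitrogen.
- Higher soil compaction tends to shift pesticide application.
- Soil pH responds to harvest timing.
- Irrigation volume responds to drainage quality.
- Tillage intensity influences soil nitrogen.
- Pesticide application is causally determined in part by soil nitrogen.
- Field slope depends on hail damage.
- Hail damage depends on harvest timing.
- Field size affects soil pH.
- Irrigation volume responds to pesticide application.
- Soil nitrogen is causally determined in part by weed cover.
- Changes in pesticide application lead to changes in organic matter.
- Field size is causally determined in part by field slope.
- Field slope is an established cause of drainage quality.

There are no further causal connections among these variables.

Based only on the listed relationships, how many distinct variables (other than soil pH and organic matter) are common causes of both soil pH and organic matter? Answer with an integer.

The common causes are: pest pressure (to soil pH via pest pressure → hail damage → field slope → field size → soil pH; to organic matter via pest pressure → soil nitrogen → pesticide application → organic matter); tillage intensity (to soil pH via tillage intensity → field slope → field size → soil pH; to organic matter via tillage intensity → soil nitrogen → pesticide application → organic matter).
Every other variable lacks a causal path to at least one of soil pH and organic matter.

2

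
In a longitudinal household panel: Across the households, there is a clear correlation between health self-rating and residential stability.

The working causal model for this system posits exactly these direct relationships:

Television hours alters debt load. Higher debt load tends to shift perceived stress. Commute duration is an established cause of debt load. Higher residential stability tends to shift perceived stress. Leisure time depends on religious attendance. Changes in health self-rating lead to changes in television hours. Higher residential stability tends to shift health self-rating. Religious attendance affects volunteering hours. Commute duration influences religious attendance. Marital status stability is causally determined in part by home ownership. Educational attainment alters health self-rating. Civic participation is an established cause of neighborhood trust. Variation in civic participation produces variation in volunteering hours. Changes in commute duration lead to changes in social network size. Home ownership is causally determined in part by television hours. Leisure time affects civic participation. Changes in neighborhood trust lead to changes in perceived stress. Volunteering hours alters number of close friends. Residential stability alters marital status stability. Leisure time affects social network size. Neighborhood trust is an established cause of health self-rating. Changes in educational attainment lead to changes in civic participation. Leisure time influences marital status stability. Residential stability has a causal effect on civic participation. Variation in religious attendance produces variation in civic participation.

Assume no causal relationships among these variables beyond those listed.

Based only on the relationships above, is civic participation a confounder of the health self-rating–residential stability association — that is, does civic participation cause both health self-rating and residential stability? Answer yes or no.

no

Civic participation has no stated causal path to residential stability. A confounder must cause both variables, so civic participation does not qualify.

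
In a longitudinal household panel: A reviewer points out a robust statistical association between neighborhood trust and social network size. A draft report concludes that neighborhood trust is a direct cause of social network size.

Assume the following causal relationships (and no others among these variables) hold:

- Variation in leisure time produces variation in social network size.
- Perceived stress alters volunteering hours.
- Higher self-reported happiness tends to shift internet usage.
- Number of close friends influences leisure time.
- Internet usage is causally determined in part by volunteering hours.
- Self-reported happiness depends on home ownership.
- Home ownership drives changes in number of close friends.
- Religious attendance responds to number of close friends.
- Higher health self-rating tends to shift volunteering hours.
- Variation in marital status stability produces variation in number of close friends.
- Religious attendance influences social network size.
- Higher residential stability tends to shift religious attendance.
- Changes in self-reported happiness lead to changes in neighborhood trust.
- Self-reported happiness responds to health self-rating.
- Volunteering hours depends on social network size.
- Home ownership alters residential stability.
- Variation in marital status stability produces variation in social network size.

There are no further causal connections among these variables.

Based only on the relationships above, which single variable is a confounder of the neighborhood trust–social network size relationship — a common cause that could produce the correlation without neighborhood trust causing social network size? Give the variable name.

home ownership

Home ownership has a causal path to neighborhood trust (home ownership → self-reported happiness → neighborhood trust) and a separate causal path to social network size (home ownership → number of close friends → religious attendance → social network size), so it is a common cause of both.
No stated relationship gives neighborhood trust a causal route to social network size, so the correlation is explained by the shared upstream cause rather than a direct effect.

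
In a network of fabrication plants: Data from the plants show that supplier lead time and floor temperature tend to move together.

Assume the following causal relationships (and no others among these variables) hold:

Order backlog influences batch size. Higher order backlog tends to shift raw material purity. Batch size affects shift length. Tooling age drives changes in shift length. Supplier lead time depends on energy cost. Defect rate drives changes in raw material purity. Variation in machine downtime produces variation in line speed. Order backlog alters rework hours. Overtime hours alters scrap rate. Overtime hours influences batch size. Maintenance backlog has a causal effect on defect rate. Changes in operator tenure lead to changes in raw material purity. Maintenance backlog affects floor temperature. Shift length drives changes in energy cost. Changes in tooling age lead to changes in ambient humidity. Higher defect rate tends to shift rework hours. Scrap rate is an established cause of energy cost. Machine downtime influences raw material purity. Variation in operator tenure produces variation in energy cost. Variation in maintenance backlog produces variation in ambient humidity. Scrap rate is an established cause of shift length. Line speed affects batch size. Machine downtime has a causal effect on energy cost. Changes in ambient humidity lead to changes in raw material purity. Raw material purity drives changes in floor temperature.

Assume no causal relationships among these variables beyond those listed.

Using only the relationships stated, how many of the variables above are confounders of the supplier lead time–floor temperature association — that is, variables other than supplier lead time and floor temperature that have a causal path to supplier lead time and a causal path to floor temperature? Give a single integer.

The common causes are: machine downtime (to supplier lead time via machine downtime → energy cost → supplier lead time; to floor temperature via machine downtime → raw material purity → floor temperature); operator tenure (to supplier lead time via operator tenure → energy cost → supplier lead time; to floor temperature via operator tenure → raw material purity → floor temperature); order backlog (to supplier lead time via order backlog → batch size → shift length → energy cost → supplier lead time; to floor temperature via order backlog → raw material purity → floor temperature); tooling age (to supplier lead time via tooling age → shift length → energy cost → supplier lead time; to floor temperature via tooling age → ambient humidity → raw material purity → floor temperature).
Every other variable lacks a causal path to at least one of supplier lead time and floor temperature.

4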